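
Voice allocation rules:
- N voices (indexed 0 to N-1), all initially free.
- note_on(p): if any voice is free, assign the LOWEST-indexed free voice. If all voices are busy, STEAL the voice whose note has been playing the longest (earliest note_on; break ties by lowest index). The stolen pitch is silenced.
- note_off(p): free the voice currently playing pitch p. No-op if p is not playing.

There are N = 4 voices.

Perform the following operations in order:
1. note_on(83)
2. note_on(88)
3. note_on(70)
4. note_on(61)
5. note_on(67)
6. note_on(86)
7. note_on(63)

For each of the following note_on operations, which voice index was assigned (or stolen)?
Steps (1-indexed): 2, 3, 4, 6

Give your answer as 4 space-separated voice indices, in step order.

Op 1: note_on(83): voice 0 is free -> assigned | voices=[83 - - -]
Op 2: note_on(88): voice 1 is free -> assigned | voices=[83 88 - -]
Op 3: note_on(70): voice 2 is free -> assigned | voices=[83 88 70 -]
Op 4: note_on(61): voice 3 is free -> assigned | voices=[83 88 70 61]
Op 5: note_on(67): all voices busy, STEAL voice 0 (pitch 83, oldest) -> assign | voices=[67 88 70 61]
Op 6: note_on(86): all voices busy, STEAL voice 1 (pitch 88, oldest) -> assign | voices=[67 86 70 61]
Op 7: note_on(63): all voices busy, STEAL voice 2 (pitch 70, oldest) -> assign | voices=[67 86 63 61]

Answer: 1 2 3 1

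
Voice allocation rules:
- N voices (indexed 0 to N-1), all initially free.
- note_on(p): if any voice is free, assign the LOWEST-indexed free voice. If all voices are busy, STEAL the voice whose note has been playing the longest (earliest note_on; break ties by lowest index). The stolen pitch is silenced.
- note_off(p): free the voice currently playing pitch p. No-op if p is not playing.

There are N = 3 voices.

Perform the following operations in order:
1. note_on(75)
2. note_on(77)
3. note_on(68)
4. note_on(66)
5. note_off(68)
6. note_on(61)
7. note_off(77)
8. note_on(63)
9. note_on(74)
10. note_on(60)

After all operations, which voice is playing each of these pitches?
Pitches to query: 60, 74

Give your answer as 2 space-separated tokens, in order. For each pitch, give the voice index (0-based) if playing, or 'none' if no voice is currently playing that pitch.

Op 1: note_on(75): voice 0 is free -> assigned | voices=[75 - -]
Op 2: note_on(77): voice 1 is free -> assigned | voices=[75 77 -]
Op 3: note_on(68): voice 2 is free -> assigned | voices=[75 77 68]
Op 4: note_on(66): all voices busy, STEAL voice 0 (pitch 75, oldest) -> assign | voices=[66 77 68]
Op 5: note_off(68): free voice 2 | voices=[66 77 -]
Op 6: note_on(61): voice 2 is free -> assigned | voices=[66 77 61]
Op 7: note_off(77): free voice 1 | voices=[66 - 61]
Op 8: note_on(63): voice 1 is free -> assigned | voices=[66 63 61]
Op 9: note_on(74): all voices busy, STEAL voice 0 (pitch 66, oldest) -> assign | voices=[74 63 61]
Op 10: note_on(60): all voices busy, STEAL voice 2 (pitch 61, oldest) -> assign | voices=[74 63 60]

Answer: 2 0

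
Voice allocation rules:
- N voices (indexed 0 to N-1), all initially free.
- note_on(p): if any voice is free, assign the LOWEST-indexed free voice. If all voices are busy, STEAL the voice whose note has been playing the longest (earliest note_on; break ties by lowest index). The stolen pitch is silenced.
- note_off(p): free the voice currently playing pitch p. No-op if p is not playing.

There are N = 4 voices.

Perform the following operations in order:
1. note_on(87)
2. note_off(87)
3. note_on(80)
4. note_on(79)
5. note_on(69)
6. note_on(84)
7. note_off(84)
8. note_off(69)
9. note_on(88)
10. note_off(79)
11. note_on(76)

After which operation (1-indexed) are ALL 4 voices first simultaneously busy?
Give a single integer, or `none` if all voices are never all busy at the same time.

Answer: 6

Derivation:
Op 1: note_on(87): voice 0 is free -> assigned | voices=[87 - - -]
Op 2: note_off(87): free voice 0 | voices=[- - - -]
Op 3: note_on(80): voice 0 is free -> assigned | voices=[80 - - -]
Op 4: note_on(79): voice 1 is free -> assigned | voices=[80 79 - -]
Op 5: note_on(69): voice 2 is free -> assigned | voices=[80 79 69 -]
Op 6: note_on(84): voice 3 is free -> assigned | voices=[80 79 69 84]
Op 7: note_off(84): free voice 3 | voices=[80 79 69 -]
Op 8: note_off(69): free voice 2 | voices=[80 79 - -]
Op 9: note_on(88): voice 2 is free -> assigned | voices=[80 79 88 -]
Op 10: note_off(79): free voice 1 | voices=[80 - 88 -]
Op 11: note_on(76): voice 1 is free -> assigned | voices=[80 76 88 -]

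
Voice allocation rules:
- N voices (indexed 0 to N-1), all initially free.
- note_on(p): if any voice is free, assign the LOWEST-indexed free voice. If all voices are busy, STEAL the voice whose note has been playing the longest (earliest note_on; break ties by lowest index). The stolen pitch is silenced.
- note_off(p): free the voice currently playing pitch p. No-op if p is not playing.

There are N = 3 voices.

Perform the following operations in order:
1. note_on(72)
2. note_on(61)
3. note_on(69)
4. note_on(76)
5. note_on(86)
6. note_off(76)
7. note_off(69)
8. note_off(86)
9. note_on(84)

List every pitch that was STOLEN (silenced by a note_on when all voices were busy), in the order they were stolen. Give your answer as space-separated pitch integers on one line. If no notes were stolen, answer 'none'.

Op 1: note_on(72): voice 0 is free -> assigned | voices=[72 - -]
Op 2: note_on(61): voice 1 is free -> assigned | voices=[72 61 -]
Op 3: note_on(69): voice 2 is free -> assigned | voices=[72 61 69]
Op 4: note_on(76): all voices busy, STEAL voice 0 (pitch 72, oldest) -> assign | voices=[76 61 69]
Op 5: note_on(86): all voices busy, STEAL voice 1 (pitch 61, oldest) -> assign | voices=[76 86 69]
Op 6: note_off(76): free voice 0 | voices=[- 86 69]
Op 7: note_off(69): free voice 2 | voices=[- 86 -]
Op 8: note_off(86): free voice 1 | voices=[- - -]
Op 9: note_on(84): voice 0 is free -> assigned | voices=[84 - -]

Answer: 72 61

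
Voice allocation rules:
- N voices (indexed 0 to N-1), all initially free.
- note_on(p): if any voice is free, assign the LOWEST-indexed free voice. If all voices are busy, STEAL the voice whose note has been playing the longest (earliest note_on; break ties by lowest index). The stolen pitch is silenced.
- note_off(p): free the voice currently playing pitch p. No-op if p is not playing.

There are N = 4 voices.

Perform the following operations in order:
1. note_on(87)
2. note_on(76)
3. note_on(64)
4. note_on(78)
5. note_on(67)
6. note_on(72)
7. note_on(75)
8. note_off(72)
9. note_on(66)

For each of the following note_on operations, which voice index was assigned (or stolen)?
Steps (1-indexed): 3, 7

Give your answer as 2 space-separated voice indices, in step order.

Op 1: note_on(87): voice 0 is free -> assigned | voices=[87 - - -]
Op 2: note_on(76): voice 1 is free -> assigned | voices=[87 76 - -]
Op 3: note_on(64): voice 2 is free -> assigned | voices=[87 76 64 -]
Op 4: note_on(78): voice 3 is free -> assigned | voices=[87 76 64 78]
Op 5: note_on(67): all voices busy, STEAL voice 0 (pitch 87, oldest) -> assign | voices=[67 76 64 78]
Op 6: note_on(72): all voices busy, STEAL voice 1 (pitch 76, oldest) -> assign | voices=[67 72 64 78]
Op 7: note_on(75): all voices busy, STEAL voice 2 (pitch 64, oldest) -> assign | voices=[67 72 75 78]
Op 8: note_off(72): free voice 1 | voices=[67 - 75 78]
Op 9: note_on(66): voice 1 is free -> assigned | voices=[67 66 75 78]

Answer: 2 2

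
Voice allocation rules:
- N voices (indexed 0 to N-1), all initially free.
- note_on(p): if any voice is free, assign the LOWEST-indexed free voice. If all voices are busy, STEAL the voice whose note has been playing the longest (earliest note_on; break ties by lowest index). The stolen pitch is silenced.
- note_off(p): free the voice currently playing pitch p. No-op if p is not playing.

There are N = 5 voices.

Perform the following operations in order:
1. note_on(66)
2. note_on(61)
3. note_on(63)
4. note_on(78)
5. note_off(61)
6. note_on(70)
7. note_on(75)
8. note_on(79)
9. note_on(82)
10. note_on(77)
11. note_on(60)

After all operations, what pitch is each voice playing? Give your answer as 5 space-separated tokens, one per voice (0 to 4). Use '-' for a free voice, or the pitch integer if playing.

Answer: 79 60 82 77 75

Derivation:
Op 1: note_on(66): voice 0 is free -> assigned | voices=[66 - - - -]
Op 2: note_on(61): voice 1 is free -> assigned | voices=[66 61 - - -]
Op 3: note_on(63): voice 2 is free -> assigned | voices=[66 61 63 - -]
Op 4: note_on(78): voice 3 is free -> assigned | voices=[66 61 63 78 -]
Op 5: note_off(61): free voice 1 | voices=[66 - 63 78 -]
Op 6: note_on(70): voice 1 is free -> assigned | voices=[66 70 63 78 -]
Op 7: note_on(75): voice 4 is free -> assigned | voices=[66 70 63 78 75]
Op 8: note_on(79): all voices busy, STEAL voice 0 (pitch 66, oldest) -> assign | voices=[79 70 63 78 75]
Op 9: note_on(82): all voices busy, STEAL voice 2 (pitch 63, oldest) -> assign | voices=[79 70 82 78 75]
Op 10: note_on(77): all voices busy, STEAL voice 3 (pitch 78, oldest) -> assign | voices=[79 70 82 77 75]
Op 11: note_on(60): all voices busy, STEAL voice 1 (pitch 70, oldest) -> assign | voices=[79 60 82 77 75]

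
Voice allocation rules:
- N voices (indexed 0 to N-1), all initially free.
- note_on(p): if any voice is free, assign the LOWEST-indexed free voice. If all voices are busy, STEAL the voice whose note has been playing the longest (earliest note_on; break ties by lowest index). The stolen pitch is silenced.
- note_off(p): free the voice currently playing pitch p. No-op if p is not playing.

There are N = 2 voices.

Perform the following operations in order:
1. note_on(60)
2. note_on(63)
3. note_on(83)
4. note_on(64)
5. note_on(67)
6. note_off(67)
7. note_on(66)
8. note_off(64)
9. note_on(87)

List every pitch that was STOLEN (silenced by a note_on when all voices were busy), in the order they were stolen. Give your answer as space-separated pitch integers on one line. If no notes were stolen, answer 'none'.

Op 1: note_on(60): voice 0 is free -> assigned | voices=[60 -]
Op 2: note_on(63): voice 1 is free -> assigned | voices=[60 63]
Op 3: note_on(83): all voices busy, STEAL voice 0 (pitch 60, oldest) -> assign | voices=[83 63]
Op 4: note_on(64): all voices busy, STEAL voice 1 (pitch 63, oldest) -> assign | voices=[83 64]
Op 5: note_on(67): all voices busy, STEAL voice 0 (pitch 83, oldest) -> assign | voices=[67 64]
Op 6: note_off(67): free voice 0 | voices=[- 64]
Op 7: note_on(66): voice 0 is free -> assigned | voices=[66 64]
Op 8: note_off(64): free voice 1 | voices=[66 -]
Op 9: note_on(87): voice 1 is free -> assigned | voices=[66 87]

Answer: 60 63 83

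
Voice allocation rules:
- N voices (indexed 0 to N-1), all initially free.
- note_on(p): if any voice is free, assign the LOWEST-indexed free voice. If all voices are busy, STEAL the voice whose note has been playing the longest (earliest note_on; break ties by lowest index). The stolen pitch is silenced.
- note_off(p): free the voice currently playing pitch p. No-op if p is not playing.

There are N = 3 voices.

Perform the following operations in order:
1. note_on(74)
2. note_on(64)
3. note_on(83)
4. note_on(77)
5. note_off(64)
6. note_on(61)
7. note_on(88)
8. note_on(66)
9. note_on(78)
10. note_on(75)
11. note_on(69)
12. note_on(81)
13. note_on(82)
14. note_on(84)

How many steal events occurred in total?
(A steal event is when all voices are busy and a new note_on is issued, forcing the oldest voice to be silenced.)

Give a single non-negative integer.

Answer: 9

Derivation:
Op 1: note_on(74): voice 0 is free -> assigned | voices=[74 - -]
Op 2: note_on(64): voice 1 is free -> assigned | voices=[74 64 -]
Op 3: note_on(83): voice 2 is free -> assigned | voices=[74 64 83]
Op 4: note_on(77): all voices busy, STEAL voice 0 (pitch 74, oldest) -> assign | voices=[77 64 83]
Op 5: note_off(64): free voice 1 | voices=[77 - 83]
Op 6: note_on(61): voice 1 is free -> assigned | voices=[77 61 83]
Op 7: note_on(88): all voices busy, STEAL voice 2 (pitch 83, oldest) -> assign | voices=[77 61 88]
Op 8: note_on(66): all voices busy, STEAL voice 0 (pitch 77, oldest) -> assign | voices=[66 61 88]
Op 9: note_on(78): all voices busy, STEAL voice 1 (pitch 61, oldest) -> assign | voices=[66 78 88]
Op 10: note_on(75): all voices busy, STEAL voice 2 (pitch 88, oldest) -> assign | voices=[66 78 75]
Op 11: note_on(69): all voices busy, STEAL voice 0 (pitch 66, oldest) -> assign | voices=[69 78 75]
Op 12: note_on(81): all voices busy, STEAL voice 1 (pitch 78, oldest) -> assign | voices=[69 81 75]
Op 13: note_on(82): all voices busy, STEAL voice 2 (pitch 75, oldest) -> assign | voices=[69 81 82]
Op 14: note_on(84): all voices busy, STEAL voice 0 (pitch 69, oldest) -> assign | voices=[84 81 82]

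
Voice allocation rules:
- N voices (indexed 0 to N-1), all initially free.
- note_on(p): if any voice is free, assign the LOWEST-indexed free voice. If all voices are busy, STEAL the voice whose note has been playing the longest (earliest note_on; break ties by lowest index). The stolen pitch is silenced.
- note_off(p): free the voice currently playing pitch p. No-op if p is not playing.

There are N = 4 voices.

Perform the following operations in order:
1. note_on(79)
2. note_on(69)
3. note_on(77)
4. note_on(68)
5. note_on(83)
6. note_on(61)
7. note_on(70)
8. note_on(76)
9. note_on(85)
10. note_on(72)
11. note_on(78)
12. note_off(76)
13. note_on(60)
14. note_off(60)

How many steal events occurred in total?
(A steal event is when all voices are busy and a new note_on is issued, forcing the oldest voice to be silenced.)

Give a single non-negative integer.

Answer: 7

Derivation:
Op 1: note_on(79): voice 0 is free -> assigned | voices=[79 - - -]
Op 2: note_on(69): voice 1 is free -> assigned | voices=[79 69 - -]
Op 3: note_on(77): voice 2 is free -> assigned | voices=[79 69 77 -]
Op 4: note_on(68): voice 3 is free -> assigned | voices=[79 69 77 68]
Op 5: note_on(83): all voices busy, STEAL voice 0 (pitch 79, oldest) -> assign | voices=[83 69 77 68]
Op 6: note_on(61): all voices busy, STEAL voice 1 (pitch 69, oldest) -> assign | voices=[83 61 77 68]
Op 7: note_on(70): all voices busy, STEAL voice 2 (pitch 77, oldest) -> assign | voices=[83 61 70 68]
Op 8: note_on(76): all voices busy, STEAL voice 3 (pitch 68, oldest) -> assign | voices=[83 61 70 76]
Op 9: note_on(85): all voices busy, STEAL voice 0 (pitch 83, oldest) -> assign | voices=[85 61 70 76]
Op 10: note_on(72): all voices busy, STEAL voice 1 (pitch 61, oldest) -> assign | voices=[85 72 70 76]
Op 11: note_on(78): all voices busy, STEAL voice 2 (pitch 70, oldest) -> assign | voices=[85 72 78 76]
Op 12: note_off(76): free voice 3 | voices=[85 72 78 -]
Op 13: note_on(60): voice 3 is free -> assigned | voices=[85 72 78 60]
Op 14: note_off(60): free voice 3 | voices=[85 72 78 -]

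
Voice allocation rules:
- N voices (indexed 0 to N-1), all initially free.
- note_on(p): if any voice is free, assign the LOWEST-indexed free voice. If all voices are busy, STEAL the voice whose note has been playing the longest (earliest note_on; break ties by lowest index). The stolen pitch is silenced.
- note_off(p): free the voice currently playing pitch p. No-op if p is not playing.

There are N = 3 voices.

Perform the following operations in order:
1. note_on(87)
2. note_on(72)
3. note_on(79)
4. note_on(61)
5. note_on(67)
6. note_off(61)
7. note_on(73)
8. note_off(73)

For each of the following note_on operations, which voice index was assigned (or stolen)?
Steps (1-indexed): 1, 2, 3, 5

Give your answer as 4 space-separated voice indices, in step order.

Answer: 0 1 2 1

Derivation:
Op 1: note_on(87): voice 0 is free -> assigned | voices=[87 - -]
Op 2: note_on(72): voice 1 is free -> assigned | voices=[87 72 -]
Op 3: note_on(79): voice 2 is free -> assigned | voices=[87 72 79]
Op 4: note_on(61): all voices busy, STEAL voice 0 (pitch 87, oldest) -> assign | voices=[61 72 79]
Op 5: note_on(67): all voices busy, STEAL voice 1 (pitch 72, oldest) -> assign | voices=[61 67 79]
Op 6: note_off(61): free voice 0 | voices=[- 67 79]
Op 7: note_on(73): voice 0 is free -> assigned | voices=[73 67 79]
Op 8: note_off(73): free voice 0 | voices=[- 67 79]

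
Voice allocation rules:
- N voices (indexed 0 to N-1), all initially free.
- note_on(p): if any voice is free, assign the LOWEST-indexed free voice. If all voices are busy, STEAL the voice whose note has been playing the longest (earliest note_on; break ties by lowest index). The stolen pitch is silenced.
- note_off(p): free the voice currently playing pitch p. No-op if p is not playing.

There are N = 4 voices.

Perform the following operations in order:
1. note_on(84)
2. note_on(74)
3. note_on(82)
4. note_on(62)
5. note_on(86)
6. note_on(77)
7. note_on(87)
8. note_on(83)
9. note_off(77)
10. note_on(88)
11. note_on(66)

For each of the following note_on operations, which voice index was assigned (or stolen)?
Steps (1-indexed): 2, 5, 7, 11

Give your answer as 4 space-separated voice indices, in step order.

Answer: 1 0 2 0

Derivation:
Op 1: note_on(84): voice 0 is free -> assigned | voices=[84 - - -]
Op 2: note_on(74): voice 1 is free -> assigned | voices=[84 74 - -]
Op 3: note_on(82): voice 2 is free -> assigned | voices=[84 74 82 -]
Op 4: note_on(62): voice 3 is free -> assigned | voices=[84 74 82 62]
Op 5: note_on(86): all voices busy, STEAL voice 0 (pitch 84, oldest) -> assign | voices=[86 74 82 62]
Op 6: note_on(77): all voices busy, STEAL voice 1 (pitch 74, oldest) -> assign | voices=[86 77 82 62]
Op 7: note_on(87): all voices busy, STEAL voice 2 (pitch 82, oldest) -> assign | voices=[86 77 87 62]
Op 8: note_on(83): all voices busy, STEAL voice 3 (pitch 62, oldest) -> assign | voices=[86 77 87 83]
Op 9: note_off(77): free voice 1 | voices=[86 - 87 83]
Op 10: note_on(88): voice 1 is free -> assigned | voices=[86 88 87 83]
Op 11: note_on(66): all voices busy, STEAL voice 0 (pitch 86, oldest) -> assign | voices=[66 88 87 83]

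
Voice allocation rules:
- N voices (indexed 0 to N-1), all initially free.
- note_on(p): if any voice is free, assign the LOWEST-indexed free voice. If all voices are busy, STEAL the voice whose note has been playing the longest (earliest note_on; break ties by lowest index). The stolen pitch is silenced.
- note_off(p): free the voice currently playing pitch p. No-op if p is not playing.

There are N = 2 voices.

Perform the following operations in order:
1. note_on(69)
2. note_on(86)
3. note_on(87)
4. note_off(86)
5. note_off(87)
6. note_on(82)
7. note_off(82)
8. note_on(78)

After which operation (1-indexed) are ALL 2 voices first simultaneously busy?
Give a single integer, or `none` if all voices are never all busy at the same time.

Answer: 2

Derivation:
Op 1: note_on(69): voice 0 is free -> assigned | voices=[69 -]
Op 2: note_on(86): voice 1 is free -> assigned | voices=[69 86]
Op 3: note_on(87): all voices busy, STEAL voice 0 (pitch 69, oldest) -> assign | voices=[87 86]
Op 4: note_off(86): free voice 1 | voices=[87 -]
Op 5: note_off(87): free voice 0 | voices=[- -]
Op 6: note_on(82): voice 0 is free -> assigned | voices=[82 -]
Op 7: note_off(82): free voice 0 | voices=[- -]
Op 8: note_on(78): voice 0 is free -> assigned | voices=[78 -]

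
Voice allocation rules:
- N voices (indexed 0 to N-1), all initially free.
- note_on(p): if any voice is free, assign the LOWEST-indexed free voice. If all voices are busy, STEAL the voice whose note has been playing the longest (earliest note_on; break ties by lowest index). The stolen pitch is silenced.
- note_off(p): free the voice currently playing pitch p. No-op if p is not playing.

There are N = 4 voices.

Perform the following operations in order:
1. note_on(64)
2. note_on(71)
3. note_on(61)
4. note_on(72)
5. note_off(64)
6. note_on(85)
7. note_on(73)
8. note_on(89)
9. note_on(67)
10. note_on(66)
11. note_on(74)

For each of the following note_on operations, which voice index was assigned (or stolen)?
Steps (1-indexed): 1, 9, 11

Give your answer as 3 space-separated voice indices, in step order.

Answer: 0 3 1

Derivation:
Op 1: note_on(64): voice 0 is free -> assigned | voices=[64 - - -]
Op 2: note_on(71): voice 1 is free -> assigned | voices=[64 71 - -]
Op 3: note_on(61): voice 2 is free -> assigned | voices=[64 71 61 -]
Op 4: note_on(72): voice 3 is free -> assigned | voices=[64 71 61 72]
Op 5: note_off(64): free voice 0 | voices=[- 71 61 72]
Op 6: note_on(85): voice 0 is free -> assigned | voices=[85 71 61 72]
Op 7: note_on(73): all voices busy, STEAL voice 1 (pitch 71, oldest) -> assign | voices=[85 73 61 72]
Op 8: note_on(89): all voices busy, STEAL voice 2 (pitch 61, oldest) -> assign | voices=[85 73 89 72]
Op 9: note_on(67): all voices busy, STEAL voice 3 (pitch 72, oldest) -> assign | voices=[85 73 89 67]
Op 10: note_on(66): all voices busy, STEAL voice 0 (pitch 85, oldest) -> assign | voices=[66 73 89 67]
Op 11: note_on(74): all voices busy, STEAL voice 1 (pitch 73, oldest) -> assign | voices=[66 74 89 67]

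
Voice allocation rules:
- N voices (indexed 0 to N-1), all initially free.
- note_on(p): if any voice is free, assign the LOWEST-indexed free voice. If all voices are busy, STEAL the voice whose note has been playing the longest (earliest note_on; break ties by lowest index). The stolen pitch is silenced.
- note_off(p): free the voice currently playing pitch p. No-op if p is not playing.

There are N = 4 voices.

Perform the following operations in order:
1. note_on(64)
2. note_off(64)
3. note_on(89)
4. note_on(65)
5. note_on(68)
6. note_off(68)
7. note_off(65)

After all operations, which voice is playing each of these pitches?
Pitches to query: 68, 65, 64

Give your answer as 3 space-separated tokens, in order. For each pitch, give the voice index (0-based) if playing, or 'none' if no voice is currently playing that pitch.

Answer: none none none

Derivation:
Op 1: note_on(64): voice 0 is free -> assigned | voices=[64 - - -]
Op 2: note_off(64): free voice 0 | voices=[- - - -]
Op 3: note_on(89): voice 0 is free -> assigned | voices=[89 - - -]
Op 4: note_on(65): voice 1 is free -> assigned | voices=[89 65 - -]
Op 5: note_on(68): voice 2 is free -> assigned | voices=[89 65 68 -]
Op 6: note_off(68): free voice 2 | voices=[89 65 - -]
Op 7: note_off(65): free voice 1 | voices=[89 - - -]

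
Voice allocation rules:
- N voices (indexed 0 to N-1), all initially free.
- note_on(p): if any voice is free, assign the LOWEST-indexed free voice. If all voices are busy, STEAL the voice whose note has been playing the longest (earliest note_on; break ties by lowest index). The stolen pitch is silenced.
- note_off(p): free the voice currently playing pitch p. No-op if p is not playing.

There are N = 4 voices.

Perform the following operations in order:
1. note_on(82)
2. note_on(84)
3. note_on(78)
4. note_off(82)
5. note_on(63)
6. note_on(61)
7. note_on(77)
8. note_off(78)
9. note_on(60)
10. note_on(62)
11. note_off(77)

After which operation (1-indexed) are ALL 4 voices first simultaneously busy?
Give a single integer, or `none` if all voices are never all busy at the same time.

Answer: 6

Derivation:
Op 1: note_on(82): voice 0 is free -> assigned | voices=[82 - - -]
Op 2: note_on(84): voice 1 is free -> assigned | voices=[82 84 - -]
Op 3: note_on(78): voice 2 is free -> assigned | voices=[82 84 78 -]
Op 4: note_off(82): free voice 0 | voices=[- 84 78 -]
Op 5: note_on(63): voice 0 is free -> assigned | voices=[63 84 78 -]
Op 6: note_on(61): voice 3 is free -> assigned | voices=[63 84 78 61]
Op 7: note_on(77): all voices busy, STEAL voice 1 (pitch 84, oldest) -> assign | voices=[63 77 78 61]
Op 8: note_off(78): free voice 2 | voices=[63 77 - 61]
Op 9: note_on(60): voice 2 is free -> assigned | voices=[63 77 60 61]
Op 10: note_on(62): all voices busy, STEAL voice 0 (pitch 63, oldest) -> assign | voices=[62 77 60 61]
Op 11: note_off(77): free voice 1 | voices=[62 - 60 61]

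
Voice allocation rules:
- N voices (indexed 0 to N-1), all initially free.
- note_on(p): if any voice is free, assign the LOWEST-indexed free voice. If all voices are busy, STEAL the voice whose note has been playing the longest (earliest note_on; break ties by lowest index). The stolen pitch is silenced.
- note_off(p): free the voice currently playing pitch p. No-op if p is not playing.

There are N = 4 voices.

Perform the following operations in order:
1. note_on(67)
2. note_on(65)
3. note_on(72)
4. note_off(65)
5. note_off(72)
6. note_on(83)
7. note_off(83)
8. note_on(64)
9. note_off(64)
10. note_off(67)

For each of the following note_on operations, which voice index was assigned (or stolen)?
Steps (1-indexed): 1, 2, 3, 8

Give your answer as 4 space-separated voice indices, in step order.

Answer: 0 1 2 1

Derivation:
Op 1: note_on(67): voice 0 is free -> assigned | voices=[67 - - -]
Op 2: note_on(65): voice 1 is free -> assigned | voices=[67 65 - -]
Op 3: note_on(72): voice 2 is free -> assigned | voices=[67 65 72 -]
Op 4: note_off(65): free voice 1 | voices=[67 - 72 -]
Op 5: note_off(72): free voice 2 | voices=[67 - - -]
Op 6: note_on(83): voice 1 is free -> assigned | voices=[67 83 - -]
Op 7: note_off(83): free voice 1 | voices=[67 - - -]
Op 8: note_on(64): voice 1 is free -> assigned | voices=[67 64 - -]
Op 9: note_off(64): free voice 1 | voices=[67 - - -]
Op 10: note_off(67): free voice 0 | voices=[- - - -]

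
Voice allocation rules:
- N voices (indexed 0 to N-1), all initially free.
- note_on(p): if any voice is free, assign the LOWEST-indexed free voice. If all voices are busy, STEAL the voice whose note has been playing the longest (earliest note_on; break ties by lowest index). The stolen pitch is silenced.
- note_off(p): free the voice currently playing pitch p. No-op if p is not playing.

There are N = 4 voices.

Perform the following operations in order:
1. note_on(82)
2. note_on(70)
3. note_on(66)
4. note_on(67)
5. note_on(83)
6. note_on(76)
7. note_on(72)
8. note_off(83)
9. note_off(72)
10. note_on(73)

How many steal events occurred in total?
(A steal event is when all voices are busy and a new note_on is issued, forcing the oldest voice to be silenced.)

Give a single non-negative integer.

Op 1: note_on(82): voice 0 is free -> assigned | voices=[82 - - -]
Op 2: note_on(70): voice 1 is free -> assigned | voices=[82 70 - -]
Op 3: note_on(66): voice 2 is free -> assigned | voices=[82 70 66 -]
Op 4: note_on(67): voice 3 is free -> assigned | voices=[82 70 66 67]
Op 5: note_on(83): all voices busy, STEAL voice 0 (pitch 82, oldest) -> assign | voices=[83 70 66 67]
Op 6: note_on(76): all voices busy, STEAL voice 1 (pitch 70, oldest) -> assign | voices=[83 76 66 67]
Op 7: note_on(72): all voices busy, STEAL voice 2 (pitch 66, oldest) -> assign | voices=[83 76 72 67]
Op 8: note_off(83): free voice 0 | voices=[- 76 72 67]
Op 9: note_off(72): free voice 2 | voices=[- 76 - 67]
Op 10: note_on(73): voice 0 is free -> assigned | voices=[73 76 - 67]

Answer: 3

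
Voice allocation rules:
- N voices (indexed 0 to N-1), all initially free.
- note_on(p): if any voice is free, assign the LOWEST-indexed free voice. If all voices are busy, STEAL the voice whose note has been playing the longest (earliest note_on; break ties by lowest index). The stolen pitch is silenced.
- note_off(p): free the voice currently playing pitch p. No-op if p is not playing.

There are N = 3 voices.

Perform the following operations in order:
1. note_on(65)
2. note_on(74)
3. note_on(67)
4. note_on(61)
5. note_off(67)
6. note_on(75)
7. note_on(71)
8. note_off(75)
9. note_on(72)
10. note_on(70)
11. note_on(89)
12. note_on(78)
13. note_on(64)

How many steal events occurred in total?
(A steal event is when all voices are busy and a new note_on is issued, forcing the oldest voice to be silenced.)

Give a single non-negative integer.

Op 1: note_on(65): voice 0 is free -> assigned | voices=[65 - -]
Op 2: note_on(74): voice 1 is free -> assigned | voices=[65 74 -]
Op 3: note_on(67): voice 2 is free -> assigned | voices=[65 74 67]
Op 4: note_on(61): all voices busy, STEAL voice 0 (pitch 65, oldest) -> assign | voices=[61 74 67]
Op 5: note_off(67): free voice 2 | voices=[61 74 -]
Op 6: note_on(75): voice 2 is free -> assigned | voices=[61 74 75]
Op 7: note_on(71): all voices busy, STEAL voice 1 (pitch 74, oldest) -> assign | voices=[61 71 75]
Op 8: note_off(75): free voice 2 | voices=[61 71 -]
Op 9: note_on(72): voice 2 is free -> assigned | voices=[61 71 72]
Op 10: note_on(70): all voices busy, STEAL voice 0 (pitch 61, oldest) -> assign | voices=[70 71 72]
Op 11: note_on(89): all voices busy, STEAL voice 1 (pitch 71, oldest) -> assign | voices=[70 89 72]
Op 12: note_on(78): all voices busy, STEAL voice 2 (pitch 72, oldest) -> assign | voices=[70 89 78]
Op 13: note_on(64): all voices busy, STEAL voice 0 (pitch 70, oldest) -> assign | voices=[64 89 78]

Answer: 6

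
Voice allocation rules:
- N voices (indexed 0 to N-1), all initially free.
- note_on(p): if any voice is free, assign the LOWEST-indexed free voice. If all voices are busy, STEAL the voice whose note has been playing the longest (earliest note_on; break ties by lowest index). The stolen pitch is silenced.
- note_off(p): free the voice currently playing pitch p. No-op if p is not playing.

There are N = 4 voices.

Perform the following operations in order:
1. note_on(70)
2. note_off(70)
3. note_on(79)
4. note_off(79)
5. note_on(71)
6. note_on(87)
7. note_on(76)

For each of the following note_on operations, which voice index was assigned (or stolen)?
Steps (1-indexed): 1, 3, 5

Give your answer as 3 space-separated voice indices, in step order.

Answer: 0 0 0

Derivation:
Op 1: note_on(70): voice 0 is free -> assigned | voices=[70 - - -]
Op 2: note_off(70): free voice 0 | voices=[- - - -]
Op 3: note_on(79): voice 0 is free -> assigned | voices=[79 - - -]
Op 4: note_off(79): free voice 0 | voices=[- - - -]
Op 5: note_on(71): voice 0 is free -> assigned | voices=[71 - - -]
Op 6: note_on(87): voice 1 is free -> assigned | voices=[71 87 - -]
Op 7: note_on(76): voice 2 is free -> assigned | voices=[71 87 76 -]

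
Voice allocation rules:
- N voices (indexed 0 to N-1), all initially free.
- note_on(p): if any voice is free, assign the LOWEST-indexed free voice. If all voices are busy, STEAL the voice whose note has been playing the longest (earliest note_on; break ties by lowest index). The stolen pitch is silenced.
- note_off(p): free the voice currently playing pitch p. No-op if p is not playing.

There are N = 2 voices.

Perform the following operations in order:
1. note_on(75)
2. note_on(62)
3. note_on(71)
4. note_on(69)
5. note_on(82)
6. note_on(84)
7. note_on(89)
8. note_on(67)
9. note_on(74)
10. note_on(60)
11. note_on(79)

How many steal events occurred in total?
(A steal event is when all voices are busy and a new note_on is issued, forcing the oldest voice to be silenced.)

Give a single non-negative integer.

Op 1: note_on(75): voice 0 is free -> assigned | voices=[75 -]
Op 2: note_on(62): voice 1 is free -> assigned | voices=[75 62]
Op 3: note_on(71): all voices busy, STEAL voice 0 (pitch 75, oldest) -> assign | voices=[71 62]
Op 4: note_on(69): all voices busy, STEAL voice 1 (pitch 62, oldest) -> assign | voices=[71 69]
Op 5: note_on(82): all voices busy, STEAL voice 0 (pitch 71, oldest) -> assign | voices=[82 69]
Op 6: note_on(84): all voices busy, STEAL voice 1 (pitch 69, oldest) -> assign | voices=[82 84]
Op 7: note_on(89): all voices busy, STEAL voice 0 (pitch 82, oldest) -> assign | voices=[89 84]
Op 8: note_on(67): all voices busy, STEAL voice 1 (pitch 84, oldest) -> assign | voices=[89 67]
Op 9: note_on(74): all voices busy, STEAL voice 0 (pitch 89, oldest) -> assign | voices=[74 67]
Op 10: note_on(60): all voices busy, STEAL voice 1 (pitch 67, oldest) -> assign | voices=[74 60]
Op 11: note_on(79): all voices busy, STEAL voice 0 (pitch 74, oldest) -> assign | voices=[79 60]

Answer: 9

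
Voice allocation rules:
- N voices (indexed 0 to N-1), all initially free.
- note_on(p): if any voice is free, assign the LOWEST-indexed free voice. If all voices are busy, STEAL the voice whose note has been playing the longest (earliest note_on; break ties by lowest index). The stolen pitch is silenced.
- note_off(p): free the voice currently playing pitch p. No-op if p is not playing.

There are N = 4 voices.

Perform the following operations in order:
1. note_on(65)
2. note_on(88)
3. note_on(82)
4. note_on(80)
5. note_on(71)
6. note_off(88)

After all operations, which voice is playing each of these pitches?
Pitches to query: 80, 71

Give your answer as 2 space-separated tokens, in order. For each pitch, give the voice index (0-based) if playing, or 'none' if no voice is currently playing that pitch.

Answer: 3 0

Derivation:
Op 1: note_on(65): voice 0 is free -> assigned | voices=[65 - - -]
Op 2: note_on(88): voice 1 is free -> assigned | voices=[65 88 - -]
Op 3: note_on(82): voice 2 is free -> assigned | voices=[65 88 82 -]
Op 4: note_on(80): voice 3 is free -> assigned | voices=[65 88 82 80]
Op 5: note_on(71): all voices busy, STEAL voice 0 (pitch 65, oldest) -> assign | voices=[71 88 82 80]
Op 6: note_off(88): free voice 1 | voices=[71 - 82 80]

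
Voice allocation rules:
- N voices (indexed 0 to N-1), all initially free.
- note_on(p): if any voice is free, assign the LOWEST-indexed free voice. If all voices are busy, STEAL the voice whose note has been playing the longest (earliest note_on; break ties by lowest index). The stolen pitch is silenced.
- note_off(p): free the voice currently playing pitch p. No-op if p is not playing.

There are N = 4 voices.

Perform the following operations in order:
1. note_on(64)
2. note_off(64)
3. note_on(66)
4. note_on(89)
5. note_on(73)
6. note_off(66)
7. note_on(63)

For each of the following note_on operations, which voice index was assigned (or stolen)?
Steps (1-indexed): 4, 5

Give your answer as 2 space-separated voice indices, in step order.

Op 1: note_on(64): voice 0 is free -> assigned | voices=[64 - - -]
Op 2: note_off(64): free voice 0 | voices=[- - - -]
Op 3: note_on(66): voice 0 is free -> assigned | voices=[66 - - -]
Op 4: note_on(89): voice 1 is free -> assigned | voices=[66 89 - -]
Op 5: note_on(73): voice 2 is free -> assigned | voices=[66 89 73 -]
Op 6: note_off(66): free voice 0 | voices=[- 89 73 -]
Op 7: note_on(63): voice 0 is free -> assigned | voices=[63 89 73 -]

Answer: 1 2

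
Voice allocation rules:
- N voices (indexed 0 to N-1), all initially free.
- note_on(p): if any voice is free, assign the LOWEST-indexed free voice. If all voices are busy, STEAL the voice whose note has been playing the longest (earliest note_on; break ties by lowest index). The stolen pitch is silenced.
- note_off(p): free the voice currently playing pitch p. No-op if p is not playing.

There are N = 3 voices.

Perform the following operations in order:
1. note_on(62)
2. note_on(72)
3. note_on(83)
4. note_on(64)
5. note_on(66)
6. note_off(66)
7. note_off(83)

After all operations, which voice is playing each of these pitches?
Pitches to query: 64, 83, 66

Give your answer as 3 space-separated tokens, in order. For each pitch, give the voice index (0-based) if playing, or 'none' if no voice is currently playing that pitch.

Answer: 0 none none

Derivation:
Op 1: note_on(62): voice 0 is free -> assigned | voices=[62 - -]
Op 2: note_on(72): voice 1 is free -> assigned | voices=[62 72 -]
Op 3: note_on(83): voice 2 is free -> assigned | voices=[62 72 83]
Op 4: note_on(64): all voices busy, STEAL voice 0 (pitch 62, oldest) -> assign | voices=[64 72 83]
Op 5: note_on(66): all voices busy, STEAL voice 1 (pitch 72, oldest) -> assign | voices=[64 66 83]
Op 6: note_off(66): free voice 1 | voices=[64 - 83]
Op 7: note_off(83): free voice 2 | voices=[64 - -]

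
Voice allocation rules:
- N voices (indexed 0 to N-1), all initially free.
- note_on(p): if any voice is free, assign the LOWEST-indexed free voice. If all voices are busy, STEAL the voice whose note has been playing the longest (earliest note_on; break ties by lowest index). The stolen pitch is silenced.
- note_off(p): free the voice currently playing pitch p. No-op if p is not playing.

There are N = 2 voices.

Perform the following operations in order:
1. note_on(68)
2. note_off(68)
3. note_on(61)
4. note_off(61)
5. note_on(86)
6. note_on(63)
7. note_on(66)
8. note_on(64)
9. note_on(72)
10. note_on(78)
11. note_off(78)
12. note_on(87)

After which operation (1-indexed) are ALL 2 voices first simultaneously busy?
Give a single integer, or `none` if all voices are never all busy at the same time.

Answer: 6

Derivation:
Op 1: note_on(68): voice 0 is free -> assigned | voices=[68 -]
Op 2: note_off(68): free voice 0 | voices=[- -]
Op 3: note_on(61): voice 0 is free -> assigned | voices=[61 -]
Op 4: note_off(61): free voice 0 | voices=[- -]
Op 5: note_on(86): voice 0 is free -> assigned | voices=[86 -]
Op 6: note_on(63): voice 1 is free -> assigned | voices=[86 63]
Op 7: note_on(66): all voices busy, STEAL voice 0 (pitch 86, oldest) -> assign | voices=[66 63]
Op 8: note_on(64): all voices busy, STEAL voice 1 (pitch 63, oldest) -> assign | voices=[66 64]
Op 9: note_on(72): all voices busy, STEAL voice 0 (pitch 66, oldest) -> assign | voices=[72 64]
Op 10: note_on(78): all voices busy, STEAL voice 1 (pitch 64, oldest) -> assign | voices=[72 78]
Op 11: note_off(78): free voice 1 | voices=[72 -]
Op 12: note_on(87): voice 1 is free -> assigned | voices=[72 87]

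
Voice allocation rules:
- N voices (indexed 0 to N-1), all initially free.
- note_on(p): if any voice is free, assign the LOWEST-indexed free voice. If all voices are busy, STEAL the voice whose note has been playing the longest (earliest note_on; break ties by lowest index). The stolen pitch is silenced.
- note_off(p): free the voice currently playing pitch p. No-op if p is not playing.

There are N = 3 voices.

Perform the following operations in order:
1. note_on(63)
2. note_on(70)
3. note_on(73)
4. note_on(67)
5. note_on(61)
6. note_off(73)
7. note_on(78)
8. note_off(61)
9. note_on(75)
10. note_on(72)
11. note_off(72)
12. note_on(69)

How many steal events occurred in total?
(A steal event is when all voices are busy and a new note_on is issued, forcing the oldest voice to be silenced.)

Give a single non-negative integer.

Answer: 3

Derivation:
Op 1: note_on(63): voice 0 is free -> assigned | voices=[63 - -]
Op 2: note_on(70): voice 1 is free -> assigned | voices=[63 70 -]
Op 3: note_on(73): voice 2 is free -> assigned | voices=[63 70 73]
Op 4: note_on(67): all voices busy, STEAL voice 0 (pitch 63, oldest) -> assign | voices=[67 70 73]
Op 5: note_on(61): all voices busy, STEAL voice 1 (pitch 70, oldest) -> assign | voices=[67 61 73]
Op 6: note_off(73): free voice 2 | voices=[67 61 -]
Op 7: note_on(78): voice 2 is free -> assigned | voices=[67 61 78]
Op 8: note_off(61): free voice 1 | voices=[67 - 78]
Op 9: note_on(75): voice 1 is free -> assigned | voices=[67 75 78]
Op 10: note_on(72): all voices busy, STEAL voice 0 (pitch 67, oldest) -> assign | voices=[72 75 78]
Op 11: note_off(72): free voice 0 | voices=[- 75 78]
Op 12: note_on(69): voice 0 is free -> assigned | voices=[69 75 78]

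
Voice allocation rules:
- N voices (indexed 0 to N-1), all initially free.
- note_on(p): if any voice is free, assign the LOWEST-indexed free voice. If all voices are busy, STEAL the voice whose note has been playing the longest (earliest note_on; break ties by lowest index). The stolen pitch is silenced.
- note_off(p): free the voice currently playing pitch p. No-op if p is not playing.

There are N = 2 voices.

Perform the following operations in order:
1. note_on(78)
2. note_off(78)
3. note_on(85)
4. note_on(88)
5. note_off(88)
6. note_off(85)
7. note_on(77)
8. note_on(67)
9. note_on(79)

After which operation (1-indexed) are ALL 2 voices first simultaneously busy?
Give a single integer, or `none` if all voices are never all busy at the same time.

Op 1: note_on(78): voice 0 is free -> assigned | voices=[78 -]
Op 2: note_off(78): free voice 0 | voices=[- -]
Op 3: note_on(85): voice 0 is free -> assigned | voices=[85 -]
Op 4: note_on(88): voice 1 is free -> assigned | voices=[85 88]
Op 5: note_off(88): free voice 1 | voices=[85 -]
Op 6: note_off(85): free voice 0 | voices=[- -]
Op 7: note_on(77): voice 0 is free -> assigned | voices=[77 -]
Op 8: note_on(67): voice 1 is free -> assigned | voices=[77 67]
Op 9: note_on(79): all voices busy, STEAL voice 0 (pitch 77, oldest) -> assign | voices=[79 67]

Answer: 4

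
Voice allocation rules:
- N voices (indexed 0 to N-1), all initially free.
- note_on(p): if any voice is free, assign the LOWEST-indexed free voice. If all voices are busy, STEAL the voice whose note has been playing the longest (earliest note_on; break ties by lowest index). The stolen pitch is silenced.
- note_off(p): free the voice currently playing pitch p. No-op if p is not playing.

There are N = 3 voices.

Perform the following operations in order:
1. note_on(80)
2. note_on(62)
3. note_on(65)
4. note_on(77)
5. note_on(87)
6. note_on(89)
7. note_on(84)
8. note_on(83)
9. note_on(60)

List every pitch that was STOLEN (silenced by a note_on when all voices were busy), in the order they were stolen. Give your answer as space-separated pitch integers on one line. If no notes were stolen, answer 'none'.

Answer: 80 62 65 77 87 89

Derivation:
Op 1: note_on(80): voice 0 is free -> assigned | voices=[80 - -]
Op 2: note_on(62): voice 1 is free -> assigned | voices=[80 62 -]
Op 3: note_on(65): voice 2 is free -> assigned | voices=[80 62 65]
Op 4: note_on(77): all voices busy, STEAL voice 0 (pitch 80, oldest) -> assign | voices=[77 62 65]
Op 5: note_on(87): all voices busy, STEAL voice 1 (pitch 62, oldest) -> assign | voices=[77 87 65]
Op 6: note_on(89): all voices busy, STEAL voice 2 (pitch 65, oldest) -> assign | voices=[77 87 89]
Op 7: note_on(84): all voices busy, STEAL voice 0 (pitch 77, oldest) -> assign | voices=[84 87 89]
Op 8: note_on(83): all voices busy, STEAL voice 1 (pitch 87, oldest) -> assign | voices=[84 83 89]
Op 9: note_on(60): all voices busy, STEAL voice 2 (pitch 89, oldest) -> assign | voices=[84 83 60]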